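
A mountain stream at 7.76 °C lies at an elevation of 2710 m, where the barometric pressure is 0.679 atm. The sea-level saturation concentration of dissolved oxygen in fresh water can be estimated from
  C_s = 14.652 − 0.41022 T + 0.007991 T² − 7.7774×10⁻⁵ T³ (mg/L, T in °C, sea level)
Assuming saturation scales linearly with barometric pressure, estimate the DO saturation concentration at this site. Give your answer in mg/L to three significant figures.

At sea level: C_s = 14.652 − 0.41022×7.76 + 0.007991×7.76² − 7.7774×10⁻⁵×7.76³ = 11.91 mg/L.
Pressure correction: C_s' = 11.91 × 0.679 = 8.089 mg/L.

C_s ≈ 8.09 mg/L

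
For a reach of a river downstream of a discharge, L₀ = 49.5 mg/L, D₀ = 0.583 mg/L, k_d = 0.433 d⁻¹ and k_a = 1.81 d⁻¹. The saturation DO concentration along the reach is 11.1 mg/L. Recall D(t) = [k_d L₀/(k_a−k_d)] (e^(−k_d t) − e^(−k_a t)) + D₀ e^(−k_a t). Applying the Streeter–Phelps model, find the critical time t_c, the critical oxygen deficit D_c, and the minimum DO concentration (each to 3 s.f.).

t_c ≈ 1.01 d; D_c ≈ 7.64 mg/L; min DO ≈ 3.46 mg/L

t_c = [1/(k_a−k_d)] ln[(k_a/k_d)(1 − D₀(k_a−k_d)/(k_d L₀))]
= [1/(1.81−0.433)] ln[(1.81/0.433)(1 − 0.583×1.377/(0.433×49.5))]
= (1/1.377) ln[4.180 × 0.9625] = 0.7262 × ln(4.024) = 0.7262 × 1.392 = 1.011 d.
D_c = (k_d/k_a) L₀ e^(−k_d t_c) = (0.433/1.81) × 49.5 × e^(−0.433×1.011) = 0.2392 × 49.5 × 0.6455 = 7.644 mg/L.
Minimum DO = C_s − D_c = 11.1 − 7.644 = 3.456 mg/L.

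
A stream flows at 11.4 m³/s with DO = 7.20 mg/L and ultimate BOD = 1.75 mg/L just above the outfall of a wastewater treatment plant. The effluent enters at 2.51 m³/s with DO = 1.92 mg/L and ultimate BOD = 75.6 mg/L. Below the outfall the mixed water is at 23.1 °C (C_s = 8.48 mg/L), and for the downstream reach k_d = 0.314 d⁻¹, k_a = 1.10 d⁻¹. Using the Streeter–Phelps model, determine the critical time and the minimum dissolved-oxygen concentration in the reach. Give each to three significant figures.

t_c ≈ 1.01 d; minimum DO ≈ 5.34 mg/L

Mixed DO = (11.4×7.20 + 2.51×1.92)/(11.4+2.51) = 86.90/13.91 = 6.247 mg/L.
Mixed L₀ = (11.4×1.75 + 2.51×75.6)/(13.91) = 209.7/13.91 = 15.08 mg/L.
Initial deficit D₀ = C_s − DO₀ = 8.48 − 6.247 = 2.233 mg/L.
t_c = (1/0.7860) ln[(1.10/0.314)(1 − 2.233×0.7860/(0.314×15.08))] = 1.272 × ln(2.204) = 1.006 d.
D_c = (0.314/1.10) × 15.08 × e^(−0.314×1.006) = 0.2855 × 15.08 × 0.7292 = 3.138 mg/L.
Minimum DO = 8.48 − 3.138 = 5.342 mg/L.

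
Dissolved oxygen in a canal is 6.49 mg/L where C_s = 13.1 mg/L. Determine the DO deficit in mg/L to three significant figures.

D = C_s − C = 13.1 − 6.49 = 6.61 mg/L.

D ≈ 6.61 mg/L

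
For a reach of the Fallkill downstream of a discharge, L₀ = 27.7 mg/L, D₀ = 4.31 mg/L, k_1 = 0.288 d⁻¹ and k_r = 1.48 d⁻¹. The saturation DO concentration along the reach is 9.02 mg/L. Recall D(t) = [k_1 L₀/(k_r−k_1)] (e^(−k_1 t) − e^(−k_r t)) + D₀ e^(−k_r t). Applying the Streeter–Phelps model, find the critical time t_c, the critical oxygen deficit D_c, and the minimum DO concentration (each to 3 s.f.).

At the critical point dD/dt = 0, so k_1 L₀ e^(−k_1 t) = k_r D. Substituting D(t) from the Streeter–Phelps equation and solving for t gives
t_c = ln[(k_r/k_1)(1 − D₀(k_r−k_1)/(k_1 L₀))] / (k_r−k_1).
Here k_r−k_1 = 1.192 d⁻¹ and 1 − D₀(k_r−k_1)/(k_1 L₀) = 1 − 4.31×1.192/(0.288×27.7) = 0.3560, so
t_c = ln(5.139 × 0.3560) / 1.192 = 0.6040 / 1.192 = 0.5067 d.
D_c = (k_1/k_r) L₀ e^(−k_1 t_c) = (0.288/1.48) × 27.7 × e^(−0.288×0.5067) = 0.1946 × 27.7 × 0.8642 = 4.658 mg/L.
Minimum DO = C_s − D_c = 9.02 − 4.658 = 4.362 mg/L.

t_c ≈ 0.507 d; D_c ≈ 4.66 mg/L; min DO ≈ 4.36 mg/L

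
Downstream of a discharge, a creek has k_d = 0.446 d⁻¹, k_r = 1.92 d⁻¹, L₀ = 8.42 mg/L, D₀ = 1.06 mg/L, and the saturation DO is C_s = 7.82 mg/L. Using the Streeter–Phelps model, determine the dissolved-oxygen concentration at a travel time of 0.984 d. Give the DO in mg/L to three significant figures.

k_d L₀/(k_r−k_d) = 0.446×8.42/(1.92−0.446) = 3.755/1.474 = 2.548 mg/L.
e^(−k_d t) = e^(−0.446×0.9840) = 0.6448; e^(−k_r t) = e^(−1.92×0.9840) = 0.1512.
D = 2.548 × (0.6448 − 0.1512) + 1.06 × 0.1512 = 1.258 + 0.1603 = 1.418 mg/L.
DO = C_s − D = 7.82 − 1.418 = 6.402 mg/L.

DO ≈ 6.40 mg/L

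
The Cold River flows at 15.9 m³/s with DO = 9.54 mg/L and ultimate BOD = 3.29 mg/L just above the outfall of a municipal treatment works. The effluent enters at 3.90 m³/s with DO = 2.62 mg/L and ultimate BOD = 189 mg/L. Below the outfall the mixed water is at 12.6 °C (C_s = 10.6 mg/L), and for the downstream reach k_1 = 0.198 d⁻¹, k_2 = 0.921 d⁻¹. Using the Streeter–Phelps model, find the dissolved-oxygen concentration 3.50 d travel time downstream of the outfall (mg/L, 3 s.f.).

Mixed DO = (15.9×9.54 + 3.90×2.62)/(15.9+3.90) = 161.9/19.80 = 8.177 mg/L.
Mixed L₀ = (15.9×3.29 + 3.90×189)/(19.80) = 789.4/19.80 = 39.87 mg/L.
Initial deficit D₀ = C_s − DO₀ = 10.6 − 8.177 = 2.423 mg/L.
D(3.50) = [0.198×39.87/(0.921−0.198)](e^(−0.198×3.50) − e^(−0.921×3.50)) + 2.423 e^(−0.921×3.50)
= 10.92 × (0.5001 − 0.03982) + 2.423 × 0.03982 = 5.122 mg/L.
DO = 10.6 − 5.122 = 5.478 mg/L.

DO ≈ 5.48 mg/L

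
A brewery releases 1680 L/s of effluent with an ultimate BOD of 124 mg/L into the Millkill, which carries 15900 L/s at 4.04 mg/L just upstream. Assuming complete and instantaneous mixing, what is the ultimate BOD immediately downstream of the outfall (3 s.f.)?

15.5 mg/L

Flow-weighted mixing: C = (Q_r C_r + Q_w C_w)/(Q_r + Q_w)
= (15900×4.04 + 1680×124)/(15900 + 1680) = 272600/17580 = 15.50 mg/L.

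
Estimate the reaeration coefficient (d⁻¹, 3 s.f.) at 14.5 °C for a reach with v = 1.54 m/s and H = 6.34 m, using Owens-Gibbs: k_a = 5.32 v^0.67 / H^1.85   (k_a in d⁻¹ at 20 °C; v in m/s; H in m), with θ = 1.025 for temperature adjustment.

k_a(20) = 5.32 × 1.54^0.67 / 6.34^1.85 = 5.32 × 1.335 / 30.47 = 0.2332 d⁻¹.
k_a(14.5) = 0.2332 × 1.025^(14.5−20) = 0.2332 × 0.8730 = 0.2036 d⁻¹.

k_a ≈ 0.204 d⁻¹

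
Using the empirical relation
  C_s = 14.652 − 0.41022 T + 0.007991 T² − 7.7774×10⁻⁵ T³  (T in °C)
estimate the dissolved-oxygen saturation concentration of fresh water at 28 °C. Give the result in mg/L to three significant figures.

C_s = 14.652 − 0.41022×28 + 0.007991×28² − 7.7774×10⁻⁵×28³ = 7.723 mg/L.

C_s ≈ 7.72 mg/L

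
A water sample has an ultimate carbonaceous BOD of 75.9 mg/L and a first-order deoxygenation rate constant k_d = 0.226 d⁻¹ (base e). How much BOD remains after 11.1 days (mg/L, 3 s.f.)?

L_t = L₀ e^(−k_d t) = 75.9 × e^(−0.226×11.1) = 75.9 × 0.08138 = 6.177 mg/L.

L ≈ 6.18 mg/L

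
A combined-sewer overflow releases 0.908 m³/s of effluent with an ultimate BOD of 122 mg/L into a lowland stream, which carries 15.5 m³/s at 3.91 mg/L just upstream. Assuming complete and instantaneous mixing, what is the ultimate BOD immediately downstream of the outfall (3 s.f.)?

10.4 mg/L

Flow-weighted mixing: C = (Q_r C_r + Q_w C_w)/(Q_r + Q_w)
= (15.5×3.91 + 0.908×122)/(15.5 + 0.908) = 171.4/16.41 = 10.44 mg/L.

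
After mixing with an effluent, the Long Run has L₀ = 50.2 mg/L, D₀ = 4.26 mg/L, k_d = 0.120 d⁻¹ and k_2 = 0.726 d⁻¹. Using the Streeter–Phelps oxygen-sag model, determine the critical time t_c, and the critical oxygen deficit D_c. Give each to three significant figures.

t_c ≈ 2.05 d; D_c ≈ 6.49 mg/L

With k_2/k_d = 6.050 and 1 − D₀(k_2−k_d)/(k_d L₀) = 0.5715,
t_c = ln(6.050 × 0.5715) / (0.726 − 0.120) = ln(3.457) / 0.6060 = 1.240/0.6060 = 2.047 d.
D_c = (k_d/k_2) L₀ e^(−k_d t_c) = (0.120/0.726) × 50.2 × e^(−0.120×2.047) = 0.1653 × 50.2 × 0.7822 = 6.490 mg/L.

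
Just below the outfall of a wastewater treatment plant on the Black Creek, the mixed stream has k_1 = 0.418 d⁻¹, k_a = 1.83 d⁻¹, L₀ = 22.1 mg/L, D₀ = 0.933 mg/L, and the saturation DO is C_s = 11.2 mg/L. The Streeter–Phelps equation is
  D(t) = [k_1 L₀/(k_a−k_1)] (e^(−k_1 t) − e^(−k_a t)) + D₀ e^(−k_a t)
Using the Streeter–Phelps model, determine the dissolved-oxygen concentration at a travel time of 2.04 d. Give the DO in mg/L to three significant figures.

DO ≈ 8.55 mg/L

k_1 L₀/(k_a−k_1) = 0.418×22.1/(1.83−0.418) = 9.238/1.412 = 6.542 mg/L.
e^(−k_1 t) = e^(−0.418×2.040) = 0.4263; e^(−k_a t) = e^(−1.83×2.040) = 0.02392.
D = 6.542 × (0.4263 − 0.02392) + 0.933 × 0.02392 = 2.632 + 0.02231 = 2.655 mg/L.
DO = C_s − D = 11.2 − 2.655 = 8.545 mg/L.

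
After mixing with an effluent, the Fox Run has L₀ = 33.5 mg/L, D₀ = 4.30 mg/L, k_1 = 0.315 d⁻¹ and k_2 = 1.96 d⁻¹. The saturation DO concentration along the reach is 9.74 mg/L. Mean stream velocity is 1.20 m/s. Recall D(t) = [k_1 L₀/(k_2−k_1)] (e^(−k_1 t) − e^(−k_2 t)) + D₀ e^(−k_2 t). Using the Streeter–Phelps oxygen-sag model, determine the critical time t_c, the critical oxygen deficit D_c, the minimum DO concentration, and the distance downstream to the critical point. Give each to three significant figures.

With k_2/k_1 = 6.222 and 1 − D₀(k_2−k_1)/(k_1 L₀) = 0.3297,
t_c = ln(6.222 × 0.3297) / (1.96 − 0.315) = ln(2.051) / 1.645 = 0.7185/1.645 = 0.4368 d.
L(t_c) = L₀ e^(−k_1 t_c) = 33.5 × 0.8715 = 29.19 mg/L, and at the critical point k_2 D_c = k_1 L, so D_c = (0.315/1.96) × 29.19 = 4.692 mg/L.
Minimum DO = C_s − D_c = 9.74 − 4.692 = 5.048 mg/L.
x_c = v t_c = 1.20 m/s × 0.4368 d × 86400 s/d = 45290 m ≈ 45.3 km.

t_c ≈ 0.437 d; D_c ≈ 4.69 mg/L; min DO ≈ 5.05 mg/L; x_c ≈ 45.3 km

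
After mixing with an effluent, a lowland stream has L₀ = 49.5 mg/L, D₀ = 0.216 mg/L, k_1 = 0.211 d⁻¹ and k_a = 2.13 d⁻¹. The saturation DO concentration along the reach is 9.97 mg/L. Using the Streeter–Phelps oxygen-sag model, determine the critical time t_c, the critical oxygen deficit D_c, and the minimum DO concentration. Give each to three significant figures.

t_c ≈ 1.18 d; D_c ≈ 3.82 mg/L; min DO ≈ 6.15 mg/L

At the critical point dD/dt = 0, so k_1 L₀ e^(−k_1 t) = k_a D. Substituting D(t) from the Streeter–Phelps equation and solving for t gives
t_c = ln[(k_a/k_1)(1 − D₀(k_a−k_1)/(k_1 L₀))] / (k_a−k_1).
Here k_a−k_1 = 1.919 d⁻¹ and 1 − D₀(k_a−k_1)/(k_1 L₀) = 1 − 0.216×1.919/(0.211×49.5) = 0.9603, so
t_c = ln(10.09 × 0.9603) / 1.919 = 2.272 / 1.919 = 1.184 d.
D_c = (k_1/k_a) L₀ e^(−k_1 t_c) = (0.211/2.13) × 49.5 × e^(−0.211×1.184) = 0.09906 × 49.5 × 0.7790 = 3.820 mg/L.
Minimum DO = C_s − D_c = 9.97 − 3.820 = 6.150 mg/L.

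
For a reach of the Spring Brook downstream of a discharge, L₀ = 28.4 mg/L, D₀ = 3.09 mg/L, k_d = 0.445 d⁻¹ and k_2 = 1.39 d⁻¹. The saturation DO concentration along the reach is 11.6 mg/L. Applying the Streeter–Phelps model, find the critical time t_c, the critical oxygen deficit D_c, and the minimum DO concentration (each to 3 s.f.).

At the critical point dD/dt = 0, so k_d L₀ e^(−k_d t) = k_2 D. Substituting D(t) from the Streeter–Phelps equation and solving for t gives
t_c = ln[(k_2/k_d)(1 − D₀(k_2−k_d)/(k_d L₀))] / (k_2−k_d).
Here k_2−k_d = 0.9450 d⁻¹ and 1 − D₀(k_2−k_d)/(k_d L₀) = 1 − 3.09×0.9450/(0.445×28.4) = 0.7689, so
t_c = ln(3.124 × 0.7689) / 0.9450 = 0.8763 / 0.9450 = 0.9273 d.
L(t_c) = L₀ e^(−k_d t_c) = 28.4 × 0.6619 = 18.80 mg/L, and at the critical point k_2 D_c = k_d L, so D_c = (0.445/1.39) × 18.80 = 6.018 mg/L.
Minimum DO = C_s − D_c = 11.6 − 6.018 = 5.582 mg/L.

t_c ≈ 0.927 d; D_c ≈ 6.02 mg/L; min DO ≈ 5.58 mg/L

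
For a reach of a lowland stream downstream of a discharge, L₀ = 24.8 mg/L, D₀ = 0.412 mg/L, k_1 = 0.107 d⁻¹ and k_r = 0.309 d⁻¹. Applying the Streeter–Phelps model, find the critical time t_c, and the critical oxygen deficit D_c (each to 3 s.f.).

With k_r/k_1 = 2.888 and 1 − D₀(k_r−k_1)/(k_1 L₀) = 0.9686,
t_c = ln(2.888 × 0.9686) / (0.309 − 0.107) = ln(2.797) / 0.2020 = 1.029/0.2020 = 5.092 d.
D_c = (k_1/k_r) L₀ e^(−k_1 t_c) = (0.107/0.309) × 24.8 × e^(−0.107×5.092) = 0.3463 × 24.8 × 0.5799 = 4.980 mg/L.

t_c ≈ 5.09 d; D_c ≈ 4.98 mg/L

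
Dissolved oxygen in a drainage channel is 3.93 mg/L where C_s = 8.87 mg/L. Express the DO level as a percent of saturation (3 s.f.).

44.3 % saturation

% saturation = C/C_s × 100 = 3.93/8.87 × 100 = 44.3 %.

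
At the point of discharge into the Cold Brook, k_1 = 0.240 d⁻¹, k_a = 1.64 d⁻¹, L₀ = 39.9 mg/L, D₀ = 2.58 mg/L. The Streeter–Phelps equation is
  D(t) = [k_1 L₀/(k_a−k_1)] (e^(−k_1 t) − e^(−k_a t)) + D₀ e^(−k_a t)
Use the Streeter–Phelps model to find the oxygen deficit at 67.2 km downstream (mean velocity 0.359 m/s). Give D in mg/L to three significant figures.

D ≈ 3.94 mg/L

Travel time t = x/v = 67.2 km / (0.359 m/s) = 67200 m / 0.359 m/s = 187200 s = 2.167 d.
k_1 L₀/(k_a−k_1) = 0.240×39.9/(1.64−0.240) = 9.576/1.400 = 6.840 mg/L.
e^(−k_1 t) = e^(−0.240×2.167) = 0.5945; e^(−k_a t) = e^(−1.64×2.167) = 0.02864.
D = 6.840 × (0.5945 − 0.02864) + 2.58 × 0.02864 = 3.871 + 0.07388 = 3.945 mg/L.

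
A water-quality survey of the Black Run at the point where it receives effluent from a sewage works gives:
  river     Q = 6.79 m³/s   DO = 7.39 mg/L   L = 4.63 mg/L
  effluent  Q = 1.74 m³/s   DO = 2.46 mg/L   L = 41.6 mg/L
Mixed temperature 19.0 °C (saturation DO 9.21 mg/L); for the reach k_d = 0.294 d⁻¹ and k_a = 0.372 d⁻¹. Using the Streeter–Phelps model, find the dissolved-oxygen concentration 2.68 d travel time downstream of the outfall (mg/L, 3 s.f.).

Mixed DO = (6.79×7.39 + 1.74×2.46)/(6.79+1.74) = 54.46/8.530 = 6.384 mg/L.
Mixed L₀ = (6.79×4.63 + 1.74×41.6)/(8.530) = 103.8/8.530 = 12.17 mg/L.
Initial deficit D₀ = C_s − DO₀ = 9.21 − 6.384 = 2.826 mg/L.
D(2.68) = [0.294×12.17/(0.372−0.294)](e^(−0.294×2.68) − e^(−0.372×2.68)) + 2.826 e^(−0.372×2.68)
= 45.88 × (0.4548 − 0.3690) + 2.826 × 0.3690 = 4.978 mg/L.
DO = 9.21 − 4.978 = 4.232 mg/L.

DO ≈ 4.23 mg/L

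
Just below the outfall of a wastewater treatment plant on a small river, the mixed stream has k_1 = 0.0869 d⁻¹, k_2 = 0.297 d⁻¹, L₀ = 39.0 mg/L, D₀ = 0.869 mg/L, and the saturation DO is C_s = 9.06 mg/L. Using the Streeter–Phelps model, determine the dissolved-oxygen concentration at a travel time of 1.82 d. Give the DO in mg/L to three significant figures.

DO ≈ 4.18 mg/L

k_1 L₀/(k_2−k_1) = 0.0869×39.0/(0.297−0.0869) = 3.389/0.2101 = 16.13 mg/L.
e^(−k_1 t) = e^(−0.0869×1.820) = 0.8537; e^(−k_2 t) = e^(−0.297×1.820) = 0.5824.
D = 16.13 × (0.8537 − 0.5824) + 0.869 × 0.5824 = 4.376 + 0.5061 = 4.882 mg/L.
DO = C_s − D = 9.06 − 4.882 = 4.178 mg/L.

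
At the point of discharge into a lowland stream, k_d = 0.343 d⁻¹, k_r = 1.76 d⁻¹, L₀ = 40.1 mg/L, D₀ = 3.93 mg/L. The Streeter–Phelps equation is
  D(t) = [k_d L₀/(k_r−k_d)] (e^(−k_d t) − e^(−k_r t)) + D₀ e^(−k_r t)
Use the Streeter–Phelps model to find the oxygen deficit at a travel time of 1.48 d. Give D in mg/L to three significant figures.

k_d L₀/(k_r−k_d) = 0.343×40.1/(1.76−0.343) = 13.75/1.417 = 9.707 mg/L.
e^(−k_d t) = e^(−0.343×1.480) = 0.6019; e^(−k_r t) = e^(−1.76×1.480) = 0.07392.
D = 9.707 × (0.6019 − 0.07392) + 3.93 × 0.07392 = 5.125 + 0.2905 = 5.416 mg/L.

D ≈ 5.42 mg/L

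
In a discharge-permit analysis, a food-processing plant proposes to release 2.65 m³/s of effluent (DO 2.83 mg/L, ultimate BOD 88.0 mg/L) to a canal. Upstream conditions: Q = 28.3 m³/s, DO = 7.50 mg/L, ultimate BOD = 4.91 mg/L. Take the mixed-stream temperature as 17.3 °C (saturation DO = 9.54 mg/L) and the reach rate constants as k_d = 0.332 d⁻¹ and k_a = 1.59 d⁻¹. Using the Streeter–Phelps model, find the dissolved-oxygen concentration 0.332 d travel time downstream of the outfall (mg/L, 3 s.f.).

Mixed DO = (28.3×7.50 + 2.65×2.83)/(28.3+2.65) = 219.7/30.95 = 7.100 mg/L.
Mixed L₀ = (28.3×4.91 + 2.65×88.0)/(30.95) = 372.2/30.95 = 12.02 mg/L.
Initial deficit D₀ = C_s − DO₀ = 9.54 − 7.100 = 2.440 mg/L.
D(0.332) = [0.332×12.02/(1.59−0.332)](e^(−0.332×0.332) − e^(−1.59×0.332)) + 2.440 e^(−1.59×0.332)
= 3.173 × (0.8956 − 0.5899) + 2.440 × 0.5899 = 2.410 mg/L.
DO = 9.54 − 2.410 = 7.130 mg/L.

DO ≈ 7.13 mg/L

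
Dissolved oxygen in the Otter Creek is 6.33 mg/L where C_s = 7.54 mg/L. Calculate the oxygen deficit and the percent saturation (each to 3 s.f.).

D = C_s − C = 7.54 − 6.33 = 1.21 mg/L.
% saturation = 6.33/7.54 × 100 = 84.0 %.

D ≈ 1.21 mg/L; 84.0 % saturation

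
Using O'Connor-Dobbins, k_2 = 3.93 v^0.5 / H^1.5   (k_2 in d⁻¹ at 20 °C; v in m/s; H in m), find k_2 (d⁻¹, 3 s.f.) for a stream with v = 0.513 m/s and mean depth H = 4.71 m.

k_2 ≈ 0.275 d⁻¹

k_2 = 3.93 × 0.513^0.5 / 4.71^1.5 = 3.93 × 0.7162 / 10.22 = 0.2754 d⁻¹.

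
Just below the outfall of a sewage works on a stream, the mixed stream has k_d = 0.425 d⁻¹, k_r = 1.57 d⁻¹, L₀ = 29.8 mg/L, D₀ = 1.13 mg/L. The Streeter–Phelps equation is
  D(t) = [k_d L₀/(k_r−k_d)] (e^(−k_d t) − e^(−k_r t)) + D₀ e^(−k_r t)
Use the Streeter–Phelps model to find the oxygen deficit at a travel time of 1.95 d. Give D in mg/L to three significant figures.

k_d L₀/(k_r−k_d) = 0.425×29.8/(1.57−0.425) = 12.66/1.145 = 11.06 mg/L.
e^(−k_d t) = e^(−0.425×1.950) = 0.4366; e^(−k_r t) = e^(−1.57×1.950) = 0.04682.
D = 11.06 × (0.4366 − 0.04682) + 1.13 × 0.04682 = 4.311 + 0.05290 = 4.364 mg/L.

D ≈ 4.36 mg/L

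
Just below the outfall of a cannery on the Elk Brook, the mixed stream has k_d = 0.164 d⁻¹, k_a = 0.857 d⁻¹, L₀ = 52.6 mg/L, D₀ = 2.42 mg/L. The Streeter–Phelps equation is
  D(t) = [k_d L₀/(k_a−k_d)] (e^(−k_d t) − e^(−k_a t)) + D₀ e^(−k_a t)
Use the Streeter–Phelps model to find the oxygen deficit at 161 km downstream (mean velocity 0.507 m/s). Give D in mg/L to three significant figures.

D ≈ 6.38 mg/L

Travel time t = x/v = 161 km / (0.507 m/s) = 161000 m / 0.507 m/s = 317600 s = 3.675 d.
k_d L₀/(k_a−k_d) = 0.164×52.6/(0.857−0.164) = 8.626/0.6930 = 12.45 mg/L.
e^(−k_d t) = e^(−0.164×3.675) = 0.5473; e^(−k_a t) = e^(−0.857×3.675) = 0.04286.
D = 12.45 × (0.5473 − 0.04286) + 2.42 × 0.04286 = 6.279 + 0.1037 = 6.383 mg/L.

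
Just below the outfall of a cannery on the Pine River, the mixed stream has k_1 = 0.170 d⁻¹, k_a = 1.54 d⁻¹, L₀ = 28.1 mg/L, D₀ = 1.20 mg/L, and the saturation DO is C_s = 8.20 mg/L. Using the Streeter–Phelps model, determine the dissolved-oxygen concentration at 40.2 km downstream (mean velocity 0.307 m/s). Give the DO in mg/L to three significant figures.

Travel time t = x/v = 40.2 km / (0.307 m/s) = 40200 m / 0.307 m/s = 130900 s = 1.516 d.
k_1 L₀/(k_a−k_1) = 0.170×28.1/(1.54−0.170) = 4.777/1.370 = 3.487 mg/L.
e^(−k_1 t) = e^(−0.170×1.516) = 0.7729; e^(−k_a t) = e^(−1.54×1.516) = 0.09691.
D = 3.487 × (0.7729 − 0.09691) + 1.20 × 0.09691 = 2.357 + 0.1163 = 2.473 mg/L.
DO = C_s − D = 8.20 − 2.473 = 5.727 mg/L.

DO ≈ 5.73 mg/L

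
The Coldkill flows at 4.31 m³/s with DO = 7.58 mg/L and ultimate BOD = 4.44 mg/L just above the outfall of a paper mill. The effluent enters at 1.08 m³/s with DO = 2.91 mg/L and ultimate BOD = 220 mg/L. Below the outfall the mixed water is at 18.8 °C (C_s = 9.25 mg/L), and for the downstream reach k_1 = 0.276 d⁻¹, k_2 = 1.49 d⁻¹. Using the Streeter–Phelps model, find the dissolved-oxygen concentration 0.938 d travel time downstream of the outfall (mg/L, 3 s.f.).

Mixed DO = (4.31×7.58 + 1.08×2.91)/(4.31+1.08) = 35.81/5.390 = 6.644 mg/L.
Mixed L₀ = (4.31×4.44 + 1.08×220)/(5.390) = 256.7/5.390 = 47.63 mg/L.
Initial deficit D₀ = C_s − DO₀ = 9.25 − 6.644 = 2.606 mg/L.
D(0.938) = [0.276×47.63/(1.49−0.276)](e^(−0.276×0.938) − e^(−1.49×0.938)) + 2.606 e^(−1.49×0.938)
= 10.83 × (0.7719 − 0.2472) + 2.606 × 0.2472 = 6.326 mg/L.
DO = 9.25 − 6.326 = 2.924 mg/L.

DO ≈ 2.92 mg/L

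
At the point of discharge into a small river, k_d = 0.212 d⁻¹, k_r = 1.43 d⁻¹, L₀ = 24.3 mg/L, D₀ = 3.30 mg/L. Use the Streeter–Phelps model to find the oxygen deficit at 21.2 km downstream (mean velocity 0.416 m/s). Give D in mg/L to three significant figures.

Travel time t = x/v = 21.2 km / (0.416 m/s) = 21200 m / 0.416 m/s = 50960 s = 0.5898 d.
k_d L₀/(k_r−k_d) = 0.212×24.3/(1.43−0.212) = 5.152/1.218 = 4.230 mg/L.
e^(−k_d t) = e^(−0.212×0.5898) = 0.8825; e^(−k_r t) = e^(−1.43×0.5898) = 0.4302.
D = 4.230 × (0.8825 − 0.4302) + 3.30 × 0.4302 = 1.913 + 1.420 = 3.332 mg/L.

D ≈ 3.33 mg/L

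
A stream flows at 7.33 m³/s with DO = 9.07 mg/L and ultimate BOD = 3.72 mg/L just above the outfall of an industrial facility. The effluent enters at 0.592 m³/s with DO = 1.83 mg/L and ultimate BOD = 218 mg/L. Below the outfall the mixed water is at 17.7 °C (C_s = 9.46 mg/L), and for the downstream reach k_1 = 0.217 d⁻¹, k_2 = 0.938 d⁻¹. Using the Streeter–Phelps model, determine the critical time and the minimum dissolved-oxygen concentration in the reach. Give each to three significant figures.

Mixed DO = (7.33×9.07 + 0.592×1.83)/(7.33+0.592) = 67.57/7.922 = 8.529 mg/L.
Mixed L₀ = (7.33×3.72 + 0.592×218)/(7.922) = 156.3/7.922 = 19.73 mg/L.
Initial deficit D₀ = C_s − DO₀ = 9.46 − 8.529 = 0.9310 mg/L.
t_c = (1/0.7210) ln[(0.938/0.217)(1 − 0.9310×0.7210/(0.217×19.73))] = 1.387 × ln(3.645) = 1.794 d.
D_c = (0.217/0.938) × 19.73 × e^(−0.217×1.794) = 0.2313 × 19.73 × 0.6776 = 3.093 mg/L.
Minimum DO = 9.46 − 3.093 = 6.367 mg/L.

t_c ≈ 1.79 d; minimum DO ≈ 6.37 mg/L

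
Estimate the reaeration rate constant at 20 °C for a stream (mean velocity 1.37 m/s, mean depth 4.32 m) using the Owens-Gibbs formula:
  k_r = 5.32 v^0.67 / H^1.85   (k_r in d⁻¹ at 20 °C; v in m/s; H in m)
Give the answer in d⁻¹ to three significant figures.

k_r ≈ 0.438 d⁻¹

k_r = 5.32 × 1.37^0.67 / 4.32^1.85 = 5.32 × 1.235 / 14.98 = 0.4384 d⁻¹.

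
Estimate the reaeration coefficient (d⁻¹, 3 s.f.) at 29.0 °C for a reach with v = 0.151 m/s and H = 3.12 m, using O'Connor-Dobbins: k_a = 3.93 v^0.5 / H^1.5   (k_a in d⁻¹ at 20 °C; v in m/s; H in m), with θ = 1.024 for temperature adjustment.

k_a(20) = 3.93 × 0.151^0.5 / 3.12^1.5 = 3.93 × 0.3886 / 5.511 = 0.2771 d⁻¹.
k_a(29.0) = 0.2771 × 1.024^(29.0−20) = 0.2771 × 1.238 = 0.3430 d⁻¹.

k_a ≈ 0.343 d⁻¹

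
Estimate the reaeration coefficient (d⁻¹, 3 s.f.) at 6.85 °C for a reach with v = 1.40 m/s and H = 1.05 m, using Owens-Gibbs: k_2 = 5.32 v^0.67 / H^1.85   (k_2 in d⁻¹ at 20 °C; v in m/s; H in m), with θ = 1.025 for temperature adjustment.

k_2 ≈ 4.40 d⁻¹

k_2(20) = 5.32 × 1.40^0.67 / 1.05^1.85 = 5.32 × 1.253 / 1.094 = 6.090 d⁻¹.
k_2(6.85) = 6.090 × 1.025^(6.85−20) = 6.090 × 0.7227 = 4.401 d⁻¹.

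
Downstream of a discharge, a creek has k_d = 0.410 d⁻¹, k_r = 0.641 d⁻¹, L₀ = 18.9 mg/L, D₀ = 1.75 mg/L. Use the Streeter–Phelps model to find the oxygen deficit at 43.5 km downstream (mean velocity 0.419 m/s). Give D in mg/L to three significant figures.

Travel time t = x/v = 43.5 km / (0.419 m/s) = 43500 m / 0.419 m/s = 103800 s = 1.202 d.
k_d L₀/(k_r−k_d) = 0.410×18.9/(0.641−0.410) = 7.749/0.2310 = 33.55 mg/L.
e^(−k_d t) = e^(−0.410×1.202) = 0.6110; e^(−k_r t) = e^(−0.641×1.202) = 0.4629.
D = 33.55 × (0.6110 − 0.4629) + 1.75 × 0.4629 = 4.968 + 0.8101 = 5.778 mg/L.

D ≈ 5.78 mg/L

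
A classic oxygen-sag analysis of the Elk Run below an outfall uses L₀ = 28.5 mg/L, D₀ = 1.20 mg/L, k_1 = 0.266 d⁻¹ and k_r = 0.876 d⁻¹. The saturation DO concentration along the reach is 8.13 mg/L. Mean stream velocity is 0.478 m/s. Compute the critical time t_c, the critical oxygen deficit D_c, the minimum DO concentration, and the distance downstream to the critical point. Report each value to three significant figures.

At the critical point dD/dt = 0, so k_1 L₀ e^(−k_1 t) = k_r D. Substituting D(t) from the Streeter–Phelps equation and solving for t gives
t_c = ln[(k_r/k_1)(1 − D₀(k_r−k_1)/(k_1 L₀))] / (k_r−k_1).
Here k_r−k_1 = 0.6100 d⁻¹ and 1 − D₀(k_r−k_1)/(k_1 L₀) = 1 − 1.20×0.6100/(0.266×28.5) = 0.9034, so
t_c = ln(3.293 × 0.9034) / 0.6100 = 1.090 / 0.6100 = 1.787 d.
L(t_c) = L₀ e^(−k_1 t_c) = 28.5 × 0.6216 = 17.72 mg/L, and at the critical point k_r D_c = k_1 L, so D_c = (0.266/0.876) × 17.72 = 5.379 mg/L.
Minimum DO = C_s − D_c = 8.13 − 5.379 = 2.751 mg/L.
x_c = v t_c = 0.478 m/s × 1.787 d × 86400 s/d = 73820 m ≈ 73.8 km.

t_c ≈ 1.79 d; D_c ≈ 5.38 mg/L; min DO ≈ 2.75 mg/L; x_c ≈ 73.8 km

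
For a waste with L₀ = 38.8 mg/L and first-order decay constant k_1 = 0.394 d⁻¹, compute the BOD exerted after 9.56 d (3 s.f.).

y_t = L₀(1 − e^(−k_1 t)) = 38.8 × (1 − e^(−0.394×9.56))
= 38.8 × (1 − 0.02313) = 38.8 × 0.9769 = 37.90 mg/L.

y ≈ 37.9 mg/L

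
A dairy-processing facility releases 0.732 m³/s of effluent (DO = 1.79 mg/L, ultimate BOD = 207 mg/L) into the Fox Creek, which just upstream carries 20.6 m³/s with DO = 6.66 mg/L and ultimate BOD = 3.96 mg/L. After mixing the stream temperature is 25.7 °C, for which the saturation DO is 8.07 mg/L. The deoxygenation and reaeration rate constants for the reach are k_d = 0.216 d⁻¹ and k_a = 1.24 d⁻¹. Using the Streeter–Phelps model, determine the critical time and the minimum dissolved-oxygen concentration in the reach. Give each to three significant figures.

t_c ≈ 0.581 d; minimum DO ≈ 6.39 mg/L

Mixed DO = (20.6×6.66 + 0.732×1.79)/(20.6+0.732) = 138.5/21.33 = 6.493 mg/L.
Mixed L₀ = (20.6×3.96 + 0.732×207)/(21.33) = 233.1/21.33 = 10.93 mg/L.
Initial deficit D₀ = C_s − DO₀ = 8.07 − 6.493 = 1.577 mg/L.
t_c = (1/1.024) ln[(1.24/0.216)(1 − 1.577×1.024/(0.216×10.93))] = 0.9766 × ln(1.813) = 0.5809 d.
D_c = (0.216/1.24) × 10.93 × e^(−0.216×0.5809) = 0.1742 × 10.93 × 0.8821 = 1.679 mg/L.
Minimum DO = 8.07 − 1.679 = 6.391 mg/L.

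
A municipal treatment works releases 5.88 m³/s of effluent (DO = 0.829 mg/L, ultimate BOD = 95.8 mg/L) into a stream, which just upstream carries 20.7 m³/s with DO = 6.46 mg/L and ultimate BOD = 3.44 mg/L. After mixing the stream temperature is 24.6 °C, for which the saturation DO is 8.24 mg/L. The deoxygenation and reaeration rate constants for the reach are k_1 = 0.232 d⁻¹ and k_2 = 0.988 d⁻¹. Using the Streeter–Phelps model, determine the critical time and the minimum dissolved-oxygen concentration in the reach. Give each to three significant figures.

Mixed DO = (20.7×6.46 + 5.88×0.829)/(20.7+5.88) = 138.6/26.58 = 5.214 mg/L.
Mixed L₀ = (20.7×3.44 + 5.88×95.8)/(26.58) = 634.5/26.58 = 23.87 mg/L.
Initial deficit D₀ = C_s − DO₀ = 8.24 − 5.214 = 3.026 mg/L.
t_c = (1/0.7560) ln[(0.988/0.232)(1 − 3.026×0.7560/(0.232×23.87))] = 1.323 × ln(2.500) = 1.212 d.
D_c = (0.232/0.988) × 23.87 × e^(−0.232×1.212) = 0.2348 × 23.87 × 0.7549 = 4.232 mg/L.
Minimum DO = 8.24 − 4.232 = 4.008 mg/L.

t_c ≈ 1.21 d; minimum DO ≈ 4.01 mg/L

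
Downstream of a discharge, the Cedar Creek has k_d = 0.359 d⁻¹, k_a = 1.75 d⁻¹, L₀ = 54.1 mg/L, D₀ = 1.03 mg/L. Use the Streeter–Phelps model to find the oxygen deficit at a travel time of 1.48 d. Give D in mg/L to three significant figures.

k_d L₀/(k_a−k_d) = 0.359×54.1/(1.75−0.359) = 19.42/1.391 = 13.96 mg/L.
e^(−k_d t) = e^(−0.359×1.480) = 0.5878; e^(−k_a t) = e^(−1.75×1.480) = 0.07502.
D = 13.96 × (0.5878 − 0.07502) + 1.03 × 0.07502 = 7.160 + 0.07727 = 7.237 mg/L.

D ≈ 7.24 mg/L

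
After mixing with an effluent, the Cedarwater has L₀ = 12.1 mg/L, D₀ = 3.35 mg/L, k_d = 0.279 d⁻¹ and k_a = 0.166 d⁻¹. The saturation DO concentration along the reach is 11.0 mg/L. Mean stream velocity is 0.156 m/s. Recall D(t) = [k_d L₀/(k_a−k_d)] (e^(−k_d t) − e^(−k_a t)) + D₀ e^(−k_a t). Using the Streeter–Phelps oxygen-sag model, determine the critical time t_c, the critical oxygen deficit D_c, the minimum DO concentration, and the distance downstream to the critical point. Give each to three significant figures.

t_c ≈ 3.65 d; D_c ≈ 7.34 mg/L; min DO ≈ 3.66 mg/L; x_c ≈ 49.3 km

At the critical point dD/dt = 0, so k_d L₀ e^(−k_d t) = k_a D. Substituting D(t) from the Streeter–Phelps equation and solving for t gives
t_c = ln[(k_a/k_d)(1 − D₀(k_a−k_d)/(k_d L₀))] / (k_a−k_d).
Here k_a−k_d = -0.1130 d⁻¹ and 1 − D₀(k_a−k_d)/(k_d L₀) = 1 − 3.35×-0.1130/(0.279×12.1) = 1.112, so
t_c = ln(0.5950 × 1.112) / -0.1130 = -0.4129 / -0.1130 = 3.654 d.
L(t_c) = L₀ e^(−k_d t_c) = 12.1 × 0.3608 = 4.365 mg/L, and at the critical point k_a D_c = k_d L, so D_c = (0.279/0.166) × 4.365 = 7.336 mg/L.
Minimum DO = C_s − D_c = 11.0 − 7.336 = 3.664 mg/L.
x_c = v t_c = 0.156 m/s × 3.654 d × 86400 s/d = 49260 m ≈ 49.3 km.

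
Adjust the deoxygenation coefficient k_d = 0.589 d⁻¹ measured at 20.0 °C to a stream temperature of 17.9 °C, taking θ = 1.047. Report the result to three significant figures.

k_d ≈ 0.535 d⁻¹

k_d(T₂) = k_d(T₁) · θ^(T₂−T₁) = 0.589 × 1.047^(17.9−20.0)
= 0.589 × 1.047^-2.10 = 0.589 × 0.9081 = 0.5348 d⁻¹.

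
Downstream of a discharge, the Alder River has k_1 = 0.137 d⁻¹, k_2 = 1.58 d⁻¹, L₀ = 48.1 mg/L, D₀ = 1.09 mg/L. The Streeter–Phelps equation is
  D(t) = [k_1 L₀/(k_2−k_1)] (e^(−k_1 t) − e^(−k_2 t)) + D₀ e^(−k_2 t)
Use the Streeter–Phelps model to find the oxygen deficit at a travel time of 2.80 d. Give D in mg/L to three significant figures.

D ≈ 3.07 mg/L

k_1 L₀/(k_2−k_1) = 0.137×48.1/(1.58−0.137) = 6.590/1.443 = 4.567 mg/L.
e^(−k_1 t) = e^(−0.137×2.800) = 0.6814; e^(−k_2 t) = e^(−1.58×2.800) = 0.01199.
D = 4.567 × (0.6814 − 0.01199) + 1.09 × 0.01199 = 3.057 + 0.01306 = 3.070 mg/L.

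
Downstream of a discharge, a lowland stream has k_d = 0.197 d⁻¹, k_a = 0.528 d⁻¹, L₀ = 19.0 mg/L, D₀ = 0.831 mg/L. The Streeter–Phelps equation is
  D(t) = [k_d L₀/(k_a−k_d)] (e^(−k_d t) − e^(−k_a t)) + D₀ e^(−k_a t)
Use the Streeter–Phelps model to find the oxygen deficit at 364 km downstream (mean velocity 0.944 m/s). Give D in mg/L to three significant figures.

D ≈ 3.70 mg/L

Travel time t = x/v = 364 km / (0.944 m/s) = 364000 m / 0.944 m/s = 385600 s = 4.463 d.
k_d L₀/(k_a−k_d) = 0.197×19.0/(0.528−0.197) = 3.743/0.3310 = 11.31 mg/L.
e^(−k_d t) = e^(−0.197×4.463) = 0.4151; e^(−k_a t) = e^(−0.528×4.463) = 0.09476.
D = 11.31 × (0.4151 − 0.09476) + 0.831 × 0.09476 = 3.623 + 0.07875 = 3.701 mg/L.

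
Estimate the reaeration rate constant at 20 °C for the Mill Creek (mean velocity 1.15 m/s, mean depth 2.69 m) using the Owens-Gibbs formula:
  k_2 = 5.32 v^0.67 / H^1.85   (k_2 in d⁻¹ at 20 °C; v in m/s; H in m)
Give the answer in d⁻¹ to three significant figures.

k_2 = 5.32 × 1.15^0.67 / 2.69^1.85 = 5.32 × 1.098 / 6.238 = 0.9366 d⁻¹.

k_2 ≈ 0.937 d⁻¹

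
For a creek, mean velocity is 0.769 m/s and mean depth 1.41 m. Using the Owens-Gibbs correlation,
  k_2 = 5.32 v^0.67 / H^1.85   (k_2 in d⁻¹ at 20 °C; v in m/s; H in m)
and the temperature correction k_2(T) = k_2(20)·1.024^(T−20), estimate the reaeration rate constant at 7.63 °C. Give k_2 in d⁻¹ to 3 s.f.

k_2(20) = 5.32 × 0.769^0.67 / 1.41^1.85 = 5.32 × 0.8386 / 1.888 = 2.363 d⁻¹.
k_2(7.63) = 2.363 × 1.024^(7.63−20) = 2.363 × 0.7457 = 1.762 d⁻¹.

k_2 ≈ 1.76 d⁻¹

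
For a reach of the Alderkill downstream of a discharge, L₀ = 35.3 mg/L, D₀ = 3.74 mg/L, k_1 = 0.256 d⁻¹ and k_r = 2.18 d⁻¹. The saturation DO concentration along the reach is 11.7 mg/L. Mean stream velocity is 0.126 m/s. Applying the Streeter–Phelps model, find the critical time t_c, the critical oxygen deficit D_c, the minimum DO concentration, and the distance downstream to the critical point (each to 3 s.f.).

With k_r/k_1 = 8.516 and 1 − D₀(k_r−k_1)/(k_1 L₀) = 0.2037,
t_c = ln(8.516 × 0.2037) / (2.18 − 0.256) = ln(1.735) / 1.924 = 0.5509/1.924 = 0.2863 d.
L(t_c) = L₀ e^(−k_1 t_c) = 35.3 × 0.9293 = 32.80 mg/L, and at the critical point k_r D_c = k_1 L, so D_c = (0.256/2.18) × 32.80 = 3.852 mg/L.
Minimum DO = C_s − D_c = 11.7 − 3.852 = 7.848 mg/L.
x_c = v t_c = 0.126 m/s × 0.2863 d × 86400 s/d = 3117 m ≈ 3.12 km.

t_c ≈ 0.286 d; D_c ≈ 3.85 mg/L; min DO ≈ 7.85 mg/L; x_c ≈ 3.12 km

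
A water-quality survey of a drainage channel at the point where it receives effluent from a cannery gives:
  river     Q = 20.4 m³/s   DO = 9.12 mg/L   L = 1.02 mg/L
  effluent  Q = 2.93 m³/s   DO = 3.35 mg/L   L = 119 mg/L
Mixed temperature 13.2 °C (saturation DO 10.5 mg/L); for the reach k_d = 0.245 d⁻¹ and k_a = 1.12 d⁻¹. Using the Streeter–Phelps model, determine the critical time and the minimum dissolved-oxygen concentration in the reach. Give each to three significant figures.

Mixed DO = (20.4×9.12 + 2.93×3.35)/(20.4+2.93) = 195.9/23.33 = 8.395 mg/L.
Mixed L₀ = (20.4×1.02 + 2.93×119)/(23.33) = 369.5/23.33 = 15.84 mg/L.
Initial deficit D₀ = C_s − DO₀ = 10.5 − 8.395 = 2.105 mg/L.
t_c = (1/0.8750) ln[(1.12/0.245)(1 − 2.105×0.8750/(0.245×15.84))] = 1.143 × ln(2.402) = 1.001 d.
D_c = (0.245/1.12) × 15.84 × e^(−0.245×1.001) = 0.2187 × 15.84 × 0.7824 = 2.711 mg/L.
Minimum DO = 10.5 − 2.711 = 7.789 mg/L.

t_c ≈ 1.00 d; minimum DO ≈ 7.79 mg/L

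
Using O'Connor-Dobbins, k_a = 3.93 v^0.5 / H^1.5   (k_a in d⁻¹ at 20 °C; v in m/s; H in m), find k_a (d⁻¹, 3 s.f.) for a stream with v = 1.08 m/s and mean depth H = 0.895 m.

k_a ≈ 4.82 d⁻¹

k_a = 3.93 × 1.08^0.5 / 0.895^1.5 = 3.93 × 1.039 / 0.8467 = 4.824 d⁻¹.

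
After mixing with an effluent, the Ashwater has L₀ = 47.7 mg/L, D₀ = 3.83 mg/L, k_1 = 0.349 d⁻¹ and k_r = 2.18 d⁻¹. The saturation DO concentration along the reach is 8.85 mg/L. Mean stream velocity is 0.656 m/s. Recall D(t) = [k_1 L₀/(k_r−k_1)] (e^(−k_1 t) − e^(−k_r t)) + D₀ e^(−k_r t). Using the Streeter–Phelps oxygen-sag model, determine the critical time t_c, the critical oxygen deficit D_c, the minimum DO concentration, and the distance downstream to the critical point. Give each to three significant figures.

t_c ≈ 0.702 d; D_c ≈ 5.98 mg/L; min DO ≈ 2.87 mg/L; x_c ≈ 39.8 km

At the critical point dD/dt = 0, so k_1 L₀ e^(−k_1 t) = k_r D. Substituting D(t) from the Streeter–Phelps equation and solving for t gives
t_c = ln[(k_r/k_1)(1 − D₀(k_r−k_1)/(k_1 L₀))] / (k_r−k_1).
Here k_r−k_1 = 1.831 d⁻¹ and 1 − D₀(k_r−k_1)/(k_1 L₀) = 1 − 3.83×1.831/(0.349×47.7) = 0.5787, so
t_c = ln(6.246 × 0.5787) / 1.831 = 1.285 / 1.831 = 0.7019 d.
L(t_c) = L₀ e^(−k_1 t_c) = 47.7 × 0.7827 = 37.34 mg/L, and at the critical point k_r D_c = k_1 L, so D_c = (0.349/2.18) × 37.34 = 5.977 mg/L.
Minimum DO = C_s − D_c = 8.85 − 5.977 = 2.873 mg/L.
x_c = v t_c = 0.656 m/s × 0.7019 d × 86400 s/d = 39780 m ≈ 39.8 km.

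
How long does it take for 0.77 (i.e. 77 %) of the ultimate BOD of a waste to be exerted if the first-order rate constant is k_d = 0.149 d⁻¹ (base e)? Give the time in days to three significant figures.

t ≈ 9.86 d

y/L₀ = 1 − e^(−k_d t) = 0.77 ⇒ e^(−k_d t) = 0.230
t = −ln(0.230) / 0.149 = 1.470 / 0.149 = 9.864 d.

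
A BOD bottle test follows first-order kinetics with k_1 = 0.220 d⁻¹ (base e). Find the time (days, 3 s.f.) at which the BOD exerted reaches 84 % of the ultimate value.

y/L₀ = 1 − e^(−k_1 t) = 0.84 ⇒ e^(−k_1 t) = 0.160
t = −ln(0.160) / 0.220 = 1.833 / 0.220 = 8.330 d.

t ≈ 8.33 d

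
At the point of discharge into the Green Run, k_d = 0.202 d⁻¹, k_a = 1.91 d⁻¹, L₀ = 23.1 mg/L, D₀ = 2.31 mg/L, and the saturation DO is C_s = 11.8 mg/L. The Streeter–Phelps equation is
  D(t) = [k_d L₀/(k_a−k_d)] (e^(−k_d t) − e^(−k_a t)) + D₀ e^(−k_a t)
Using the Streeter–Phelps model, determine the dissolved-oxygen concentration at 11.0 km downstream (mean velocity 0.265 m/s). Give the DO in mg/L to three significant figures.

Travel time t = x/v = 11.0 km / (0.265 m/s) = 11000 m / 0.265 m/s = 41510 s = 0.4804 d.
k_d L₀/(k_a−k_d) = 0.202×23.1/(1.91−0.202) = 4.666/1.708 = 2.732 mg/L.
e^(−k_d t) = e^(−0.202×0.4804) = 0.9075; e^(−k_a t) = e^(−1.91×0.4804) = 0.3995.
D = 2.732 × (0.9075 − 0.3995) + 2.31 × 0.3995 = 1.388 + 0.9228 = 2.311 mg/L.
DO = C_s − D = 11.8 − 2.311 = 9.489 mg/L.

DO ≈ 9.49 mg/L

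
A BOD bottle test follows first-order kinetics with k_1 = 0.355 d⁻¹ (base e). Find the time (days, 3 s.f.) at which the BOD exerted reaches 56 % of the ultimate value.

y/L₀ = 1 − e^(−k_1 t) = 0.56 ⇒ e^(−k_1 t) = 0.440
t = −ln(0.440) / 0.355 = 0.8210 / 0.355 = 2.313 d.

t ≈ 2.31 d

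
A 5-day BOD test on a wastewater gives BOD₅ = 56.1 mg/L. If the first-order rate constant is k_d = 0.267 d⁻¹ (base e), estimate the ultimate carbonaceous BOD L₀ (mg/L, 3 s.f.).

L₀ ≈ 76.1 mg/L

BOD₅ = L₀(1 − e^(−5k_d)) ⇒ L₀ = BOD₅ / (1 − e^(−5×0.267))
= 56.1 / (1 − 0.2632) = 56.1 / 0.7368 = 76.14 mg/L.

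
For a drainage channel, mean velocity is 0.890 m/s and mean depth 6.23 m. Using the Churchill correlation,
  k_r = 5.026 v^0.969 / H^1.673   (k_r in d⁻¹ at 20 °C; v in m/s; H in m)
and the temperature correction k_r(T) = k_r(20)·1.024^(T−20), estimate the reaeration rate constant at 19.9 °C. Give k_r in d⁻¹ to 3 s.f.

k_r(20) = 5.026 × 0.890^0.969 / 6.23^1.673 = 5.026 × 0.8932 / 21.34 = 0.2104 d⁻¹.
k_r(19.9) = 0.2104 × 1.024^(19.9−20) = 0.2104 × 0.9976 = 0.2099 d⁻¹.

k_r ≈ 0.210 d⁻¹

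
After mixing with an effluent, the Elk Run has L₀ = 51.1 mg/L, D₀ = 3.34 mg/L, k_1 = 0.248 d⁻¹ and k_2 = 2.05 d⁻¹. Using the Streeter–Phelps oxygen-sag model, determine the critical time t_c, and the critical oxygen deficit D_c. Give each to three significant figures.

t_c ≈ 0.815 d; D_c ≈ 5.05 mg/L

With k_2/k_1 = 8.266 and 1 − D₀(k_2−k_1)/(k_1 L₀) = 0.5251,
t_c = ln(8.266 × 0.5251) / (2.05 − 0.248) = ln(4.340) / 1.802 = 1.468/1.802 = 0.8146 d.
D_c = (k_1/k_2) L₀ e^(−k_1 t_c) = (0.248/2.05) × 51.1 × e^(−0.248×0.8146) = 0.1210 × 51.1 × 0.8171 = 5.051 mg/L.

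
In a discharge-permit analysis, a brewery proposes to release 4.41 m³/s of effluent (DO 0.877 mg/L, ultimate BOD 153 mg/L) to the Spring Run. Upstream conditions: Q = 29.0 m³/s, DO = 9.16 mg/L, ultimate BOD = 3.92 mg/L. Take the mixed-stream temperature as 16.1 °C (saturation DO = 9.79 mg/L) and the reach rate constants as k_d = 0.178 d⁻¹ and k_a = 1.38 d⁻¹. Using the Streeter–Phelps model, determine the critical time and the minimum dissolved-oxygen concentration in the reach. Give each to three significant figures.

Mixed DO = (29.0×9.16 + 4.41×0.877)/(29.0+4.41) = 269.5/33.41 = 8.067 mg/L.
Mixed L₀ = (29.0×3.92 + 4.41×153)/(33.41) = 788.4/33.41 = 23.60 mg/L.
Initial deficit D₀ = C_s − DO₀ = 9.79 − 8.067 = 1.723 mg/L.
t_c = (1/1.202) ln[(1.38/0.178)(1 − 1.723×1.202/(0.178×23.60))] = 0.8319 × ln(3.930) = 1.139 d.
D_c = (0.178/1.38) × 23.60 × e^(−0.178×1.139) = 0.1290 × 23.60 × 0.8166 = 2.485 mg/L.
Minimum DO = 9.79 − 2.485 = 7.305 mg/L.

t_c ≈ 1.14 d; minimum DO ≈ 7.30 mg/L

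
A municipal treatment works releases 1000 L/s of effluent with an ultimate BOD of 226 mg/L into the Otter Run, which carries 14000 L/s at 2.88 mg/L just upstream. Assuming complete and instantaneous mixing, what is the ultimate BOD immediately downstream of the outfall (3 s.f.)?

17.8 mg/L

Flow-weighted mixing: C = (Q_r C_r + Q_w C_w)/(Q_r + Q_w)
= (14000×2.88 + 1000×226)/(14000 + 1000) = 266300/15000 = 17.75 mg/L.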